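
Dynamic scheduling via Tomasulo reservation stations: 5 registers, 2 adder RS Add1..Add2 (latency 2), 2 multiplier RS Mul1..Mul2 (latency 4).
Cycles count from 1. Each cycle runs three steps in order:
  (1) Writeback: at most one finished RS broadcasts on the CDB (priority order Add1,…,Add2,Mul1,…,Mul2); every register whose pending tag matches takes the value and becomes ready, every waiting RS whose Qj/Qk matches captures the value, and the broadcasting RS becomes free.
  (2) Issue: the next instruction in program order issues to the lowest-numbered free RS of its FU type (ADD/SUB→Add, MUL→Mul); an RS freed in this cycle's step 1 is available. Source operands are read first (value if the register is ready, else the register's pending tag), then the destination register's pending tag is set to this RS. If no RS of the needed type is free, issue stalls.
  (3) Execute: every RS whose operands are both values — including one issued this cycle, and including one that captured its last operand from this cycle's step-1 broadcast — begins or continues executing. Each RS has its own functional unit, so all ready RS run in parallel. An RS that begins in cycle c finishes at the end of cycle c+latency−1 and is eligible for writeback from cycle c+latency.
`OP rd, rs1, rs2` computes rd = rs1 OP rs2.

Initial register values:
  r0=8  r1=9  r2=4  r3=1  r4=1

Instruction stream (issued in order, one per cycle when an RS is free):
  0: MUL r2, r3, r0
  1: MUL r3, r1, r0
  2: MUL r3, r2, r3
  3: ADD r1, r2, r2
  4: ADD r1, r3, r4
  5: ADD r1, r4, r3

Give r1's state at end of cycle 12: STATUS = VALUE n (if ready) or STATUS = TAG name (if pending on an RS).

STATUS = VALUE 577

  c1: issue MUL r2<-Mul1  regs: r0:8,r1:9,r2:Mul1,r3:1,r4:1
  c2: issue MUL r3<-Mul2  regs: r0:8,r1:9,r2:Mul1,r3:Mul2,r4:1
  c3: stall  regs: r0:8,r1:9,r2:Mul1,r3:Mul2,r4:1
  c4: stall  regs: r0:8,r1:9,r2:Mul1,r3:Mul2,r4:1
  c5: CDB Mul1=8; issue MUL r3<-Mul1  regs: r0:8,r1:9,r2:8,r3:Mul1,r4:1
  c6: CDB Mul2=72; issue ADD r1<-Add1  regs: r0:8,r1:Add1,r2:8,r3:Mul1,r4:1
  c7: issue ADD r1<-Add2  regs: r0:8,r1:Add2,r2:8,r3:Mul1,r4:1
  c8: CDB Add1=16; issue ADD r1<-Add1  regs: r0:8,r1:Add1,r2:8,r3:Mul1,r4:1
  c9: -  regs: r0:8,r1:Add1,r2:8,r3:Mul1,r4:1
  c10: CDB Mul1=576  regs: r0:8,r1:Add1,r2:8,r3:576,r4:1
  c11: -  regs: r0:8,r1:Add1,r2:8,r3:576,r4:1
  c12: CDB Add1=577  regs: r0:8,r1:577,r2:8,r3:576,r4:1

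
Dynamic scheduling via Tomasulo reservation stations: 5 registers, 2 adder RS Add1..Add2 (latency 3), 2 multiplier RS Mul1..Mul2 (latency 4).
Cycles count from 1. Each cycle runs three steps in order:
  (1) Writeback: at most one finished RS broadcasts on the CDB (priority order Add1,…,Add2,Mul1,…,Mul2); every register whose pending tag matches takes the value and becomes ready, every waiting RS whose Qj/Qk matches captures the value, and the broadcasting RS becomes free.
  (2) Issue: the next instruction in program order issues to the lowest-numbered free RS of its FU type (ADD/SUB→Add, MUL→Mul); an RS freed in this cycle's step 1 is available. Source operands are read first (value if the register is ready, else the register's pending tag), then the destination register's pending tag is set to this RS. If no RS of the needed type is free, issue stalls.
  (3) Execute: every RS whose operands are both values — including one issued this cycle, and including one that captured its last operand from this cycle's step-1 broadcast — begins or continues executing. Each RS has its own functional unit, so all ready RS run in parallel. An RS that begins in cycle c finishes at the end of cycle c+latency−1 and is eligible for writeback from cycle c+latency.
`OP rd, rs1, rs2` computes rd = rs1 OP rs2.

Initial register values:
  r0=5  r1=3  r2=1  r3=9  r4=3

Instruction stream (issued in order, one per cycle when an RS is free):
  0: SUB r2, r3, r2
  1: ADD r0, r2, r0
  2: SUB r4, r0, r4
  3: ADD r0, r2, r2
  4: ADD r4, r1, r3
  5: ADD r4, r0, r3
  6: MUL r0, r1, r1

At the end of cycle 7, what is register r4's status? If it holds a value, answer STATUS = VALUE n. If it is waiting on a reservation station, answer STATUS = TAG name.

STATUS = TAG Add1

cycle 1: issue SUB r2<-Add1 // r0:5,r1:3,r2:Add1,r3:9,r4:3
cycle 2: issue ADD r0<-Add2 // r0:Add2,r1:3,r2:Add1,r3:9,r4:3
cycle 3: stall // r0:Add2,r1:3,r2:Add1,r3:9,r4:3
cycle 4: CDB Add1=8; issue SUB r4<-Add1 // r0:Add2,r1:3,r2:8,r3:9,r4:Add1
cycle 5: stall // r0:Add2,r1:3,r2:8,r3:9,r4:Add1
cycle 6: stall // r0:Add2,r1:3,r2:8,r3:9,r4:Add1
cycle 7: CDB Add2=13; issue ADD r0<-Add2 // r0:Add2,r1:3,r2:8,r3:9,r4:Add1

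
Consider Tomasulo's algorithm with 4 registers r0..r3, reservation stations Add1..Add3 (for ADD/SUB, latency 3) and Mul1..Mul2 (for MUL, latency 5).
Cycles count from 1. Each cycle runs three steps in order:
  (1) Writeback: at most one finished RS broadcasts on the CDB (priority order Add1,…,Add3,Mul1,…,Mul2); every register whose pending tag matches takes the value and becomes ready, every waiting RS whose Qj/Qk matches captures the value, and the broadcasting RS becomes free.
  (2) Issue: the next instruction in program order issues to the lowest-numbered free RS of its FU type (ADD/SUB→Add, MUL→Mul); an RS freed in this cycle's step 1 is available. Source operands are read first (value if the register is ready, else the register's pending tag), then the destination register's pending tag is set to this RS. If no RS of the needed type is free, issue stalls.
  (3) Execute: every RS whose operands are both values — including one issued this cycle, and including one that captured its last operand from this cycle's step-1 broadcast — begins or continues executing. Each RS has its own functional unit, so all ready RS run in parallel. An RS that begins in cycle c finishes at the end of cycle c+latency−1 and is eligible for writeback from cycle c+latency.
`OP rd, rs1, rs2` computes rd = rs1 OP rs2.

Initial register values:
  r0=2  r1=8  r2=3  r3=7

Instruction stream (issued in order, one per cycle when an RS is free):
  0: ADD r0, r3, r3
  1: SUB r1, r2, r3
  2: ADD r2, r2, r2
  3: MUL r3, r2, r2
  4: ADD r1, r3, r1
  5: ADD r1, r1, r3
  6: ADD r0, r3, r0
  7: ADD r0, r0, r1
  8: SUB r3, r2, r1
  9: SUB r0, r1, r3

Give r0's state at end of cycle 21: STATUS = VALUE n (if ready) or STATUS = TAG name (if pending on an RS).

STATUS = TAG Add2

cycle 1: issue ADD r0<-Add1 // r0:Add1,r1:8,r2:3,r3:7
cycle 2: issue SUB r1<-Add2 // r0:Add1,r1:Add2,r2:3,r3:7
cycle 3: issue ADD r2<-Add3 // r0:Add1,r1:Add2,r2:Add3,r3:7
cycle 4: CDB Add1=14; issue MUL r3<-Mul1 // r0:14,r1:Add2,r2:Add3,r3:Mul1
cycle 5: CDB Add2=-4; issue ADD r1<-Add1 // r0:14,r1:Add1,r2:Add3,r3:Mul1
cycle 6: CDB Add3=6; issue ADD r1<-Add2 // r0:14,r1:Add2,r2:6,r3:Mul1
cycle 7: issue ADD r0<-Add3 // r0:Add3,r1:Add2,r2:6,r3:Mul1
cycle 8: stall // r0:Add3,r1:Add2,r2:6,r3:Mul1
cycle 9: stall // r0:Add3,r1:Add2,r2:6,r3:Mul1
cycle 10: stall // r0:Add3,r1:Add2,r2:6,r3:Mul1
cycle 11: CDB Mul1=36; stall // r0:Add3,r1:Add2,r2:6,r3:36
cycle 12: stall // r0:Add3,r1:Add2,r2:6,r3:36
cycle 13: stall // r0:Add3,r1:Add2,r2:6,r3:36
cycle 14: CDB Add1=32; issue ADD r0<-Add1 // r0:Add1,r1:Add2,r2:6,r3:36
cycle 15: CDB Add3=50; issue SUB r3<-Add3 // r0:Add1,r1:Add2,r2:6,r3:Add3
cycle 16: stall // r0:Add1,r1:Add2,r2:6,r3:Add3
cycle 17: CDB Add2=68; issue SUB r0<-Add2 // r0:Add2,r1:68,r2:6,r3:Add3
cycle 18: - // r0:Add2,r1:68,r2:6,r3:Add3
cycle 19: - // r0:Add2,r1:68,r2:6,r3:Add3
cycle 20: CDB Add1=118 // r0:Add2,r1:68,r2:6,r3:Add3
cycle 21: CDB Add3=-62 // r0:Add2,r1:68,r2:6,r3:-62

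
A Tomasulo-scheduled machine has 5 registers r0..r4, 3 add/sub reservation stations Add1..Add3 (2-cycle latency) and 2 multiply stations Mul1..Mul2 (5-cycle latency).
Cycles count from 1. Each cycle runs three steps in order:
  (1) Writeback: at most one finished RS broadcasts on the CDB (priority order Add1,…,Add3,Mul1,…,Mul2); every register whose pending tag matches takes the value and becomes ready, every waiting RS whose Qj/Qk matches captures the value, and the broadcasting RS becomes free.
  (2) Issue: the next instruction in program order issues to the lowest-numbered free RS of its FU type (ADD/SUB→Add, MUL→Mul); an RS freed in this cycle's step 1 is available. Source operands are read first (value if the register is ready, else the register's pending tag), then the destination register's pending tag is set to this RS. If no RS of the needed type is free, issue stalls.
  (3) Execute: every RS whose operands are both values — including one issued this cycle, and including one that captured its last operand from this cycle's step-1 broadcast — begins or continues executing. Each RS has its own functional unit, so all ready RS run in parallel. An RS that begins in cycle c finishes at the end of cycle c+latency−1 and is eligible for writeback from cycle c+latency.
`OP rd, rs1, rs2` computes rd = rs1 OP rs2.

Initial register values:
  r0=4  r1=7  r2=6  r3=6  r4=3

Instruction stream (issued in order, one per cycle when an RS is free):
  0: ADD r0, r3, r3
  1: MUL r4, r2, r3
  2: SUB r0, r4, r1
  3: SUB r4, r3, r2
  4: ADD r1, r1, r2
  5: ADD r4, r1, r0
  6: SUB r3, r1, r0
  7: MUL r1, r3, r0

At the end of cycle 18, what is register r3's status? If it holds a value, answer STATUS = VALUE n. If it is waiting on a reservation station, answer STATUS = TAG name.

STATUS = VALUE -16

c1: issue ADD r0<-Add1 | r0:Add1,r1:7,r2:6,r3:6,r4:3
c2: issue MUL r4<-Mul1 | r0:Add1,r1:7,r2:6,r3:6,r4:Mul1
c3: CDB Add1=12; issue SUB r0<-Add1 | r0:Add1,r1:7,r2:6,r3:6,r4:Mul1
c4: issue SUB r4<-Add2 | r0:Add1,r1:7,r2:6,r3:6,r4:Add2
c5: issue ADD r1<-Add3 | r0:Add1,r1:Add3,r2:6,r3:6,r4:Add2
c6: CDB Add2=0; issue ADD r4<-Add2 | r0:Add1,r1:Add3,r2:6,r3:6,r4:Add2
c7: CDB Add3=13; issue SUB r3<-Add3 | r0:Add1,r1:13,r2:6,r3:Add3,r4:Add2
c8: CDB Mul1=36; issue MUL r1<-Mul1 | r0:Add1,r1:Mul1,r2:6,r3:Add3,r4:Add2
c9: - | r0:Add1,r1:Mul1,r2:6,r3:Add3,r4:Add2
c10: CDB Add1=29 | r0:29,r1:Mul1,r2:6,r3:Add3,r4:Add2
c11: - | r0:29,r1:Mul1,r2:6,r3:Add3,r4:Add2
c12: CDB Add2=42 | r0:29,r1:Mul1,r2:6,r3:Add3,r4:42
c13: CDB Add3=-16 | r0:29,r1:Mul1,r2:6,r3:-16,r4:42
c14: - | r0:29,r1:Mul1,r2:6,r3:-16,r4:42
c15: - | r0:29,r1:Mul1,r2:6,r3:-16,r4:42
c16: - | r0:29,r1:Mul1,r2:6,r3:-16,r4:42
c17: - | r0:29,r1:Mul1,r2:6,r3:-16,r4:42
c18: CDB Mul1=-464 | r0:29,r1:-464,r2:6,r3:-16,r4:42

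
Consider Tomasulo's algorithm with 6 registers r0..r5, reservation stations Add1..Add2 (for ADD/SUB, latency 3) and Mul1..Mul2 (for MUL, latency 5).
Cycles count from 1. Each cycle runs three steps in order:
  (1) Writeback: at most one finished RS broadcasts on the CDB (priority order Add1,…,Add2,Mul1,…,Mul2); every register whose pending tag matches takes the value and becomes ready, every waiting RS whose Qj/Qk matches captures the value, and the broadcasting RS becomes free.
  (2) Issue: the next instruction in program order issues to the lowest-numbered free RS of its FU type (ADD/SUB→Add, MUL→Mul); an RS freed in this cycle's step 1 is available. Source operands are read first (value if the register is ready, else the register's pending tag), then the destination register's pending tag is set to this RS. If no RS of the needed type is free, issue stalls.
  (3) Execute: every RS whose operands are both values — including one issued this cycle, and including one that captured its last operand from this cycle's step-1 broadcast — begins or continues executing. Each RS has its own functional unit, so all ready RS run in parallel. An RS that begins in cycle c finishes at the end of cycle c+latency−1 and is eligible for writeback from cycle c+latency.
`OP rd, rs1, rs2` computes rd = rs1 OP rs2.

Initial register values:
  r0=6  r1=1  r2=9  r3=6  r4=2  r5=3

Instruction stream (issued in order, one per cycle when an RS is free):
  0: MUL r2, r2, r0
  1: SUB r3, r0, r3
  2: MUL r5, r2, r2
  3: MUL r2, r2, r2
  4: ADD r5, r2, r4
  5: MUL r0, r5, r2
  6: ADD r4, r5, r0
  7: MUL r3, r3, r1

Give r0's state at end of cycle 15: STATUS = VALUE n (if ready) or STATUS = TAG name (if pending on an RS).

c1: issue MUL r2<-Mul1 | r0:6,r1:1,r2:Mul1,r3:6,r4:2,r5:3
c2: issue SUB r3<-Add1 | r0:6,r1:1,r2:Mul1,r3:Add1,r4:2,r5:3
c3: issue MUL r5<-Mul2 | r0:6,r1:1,r2:Mul1,r3:Add1,r4:2,r5:Mul2
c4: stall | r0:6,r1:1,r2:Mul1,r3:Add1,r4:2,r5:Mul2
c5: CDB Add1=0; stall | r0:6,r1:1,r2:Mul1,r3:0,r4:2,r5:Mul2
c6: CDB Mul1=54; issue MUL r2<-Mul1 | r0:6,r1:1,r2:Mul1,r3:0,r4:2,r5:Mul2
c7: issue ADD r5<-Add1 | r0:6,r1:1,r2:Mul1,r3:0,r4:2,r5:Add1
c8: stall | r0:6,r1:1,r2:Mul1,r3:0,r4:2,r5:Add1
c9: stall | r0:6,r1:1,r2:Mul1,r3:0,r4:2,r5:Add1
c10: stall | r0:6,r1:1,r2:Mul1,r3:0,r4:2,r5:Add1
c11: CDB Mul1=2916; issue MUL r0<-Mul1 | r0:Mul1,r1:1,r2:2916,r3:0,r4:2,r5:Add1
c12: CDB Mul2=2916; issue ADD r4<-Add2 | r0:Mul1,r1:1,r2:2916,r3:0,r4:Add2,r5:Add1
c13: issue MUL r3<-Mul2 | r0:Mul1,r1:1,r2:2916,r3:Mul2,r4:Add2,r5:Add1
c14: CDB Add1=2918 | r0:Mul1,r1:1,r2:2916,r3:Mul2,r4:Add2,r5:2918
c15: - | r0:Mul1,r1:1,r2:2916,r3:Mul2,r4:Add2,r5:2918

STATUS = TAG Mul1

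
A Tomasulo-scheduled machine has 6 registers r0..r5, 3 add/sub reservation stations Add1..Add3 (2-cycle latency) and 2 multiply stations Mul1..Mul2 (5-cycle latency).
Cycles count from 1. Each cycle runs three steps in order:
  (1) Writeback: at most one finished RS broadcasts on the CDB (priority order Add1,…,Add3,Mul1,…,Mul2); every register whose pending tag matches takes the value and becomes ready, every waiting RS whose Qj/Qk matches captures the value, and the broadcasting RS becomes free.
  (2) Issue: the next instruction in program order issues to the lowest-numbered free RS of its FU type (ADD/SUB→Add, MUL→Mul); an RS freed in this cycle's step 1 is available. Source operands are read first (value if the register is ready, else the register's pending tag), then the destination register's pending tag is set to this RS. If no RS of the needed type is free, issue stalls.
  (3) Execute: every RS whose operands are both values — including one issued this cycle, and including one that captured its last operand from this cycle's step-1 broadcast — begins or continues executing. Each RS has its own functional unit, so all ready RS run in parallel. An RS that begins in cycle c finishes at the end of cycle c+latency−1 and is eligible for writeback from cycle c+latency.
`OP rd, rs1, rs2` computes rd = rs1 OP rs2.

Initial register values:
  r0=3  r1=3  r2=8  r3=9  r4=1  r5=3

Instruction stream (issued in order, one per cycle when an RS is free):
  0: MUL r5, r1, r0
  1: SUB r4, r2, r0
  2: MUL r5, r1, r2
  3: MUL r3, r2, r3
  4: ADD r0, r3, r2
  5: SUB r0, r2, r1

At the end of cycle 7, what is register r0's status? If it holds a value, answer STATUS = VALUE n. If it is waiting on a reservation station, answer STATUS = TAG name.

cycle 1: issue MUL r5<-Mul1 // r0:3,r1:3,r2:8,r3:9,r4:1,r5:Mul1
cycle 2: issue SUB r4<-Add1 // r0:3,r1:3,r2:8,r3:9,r4:Add1,r5:Mul1
cycle 3: issue MUL r5<-Mul2 // r0:3,r1:3,r2:8,r3:9,r4:Add1,r5:Mul2
cycle 4: CDB Add1=5; stall // r0:3,r1:3,r2:8,r3:9,r4:5,r5:Mul2
cycle 5: stall // r0:3,r1:3,r2:8,r3:9,r4:5,r5:Mul2
cycle 6: CDB Mul1=9; issue MUL r3<-Mul1 // r0:3,r1:3,r2:8,r3:Mul1,r4:5,r5:Mul2
cycle 7: issue ADD r0<-Add1 // r0:Add1,r1:3,r2:8,r3:Mul1,r4:5,r5:Mul2

STATUS = TAG Add1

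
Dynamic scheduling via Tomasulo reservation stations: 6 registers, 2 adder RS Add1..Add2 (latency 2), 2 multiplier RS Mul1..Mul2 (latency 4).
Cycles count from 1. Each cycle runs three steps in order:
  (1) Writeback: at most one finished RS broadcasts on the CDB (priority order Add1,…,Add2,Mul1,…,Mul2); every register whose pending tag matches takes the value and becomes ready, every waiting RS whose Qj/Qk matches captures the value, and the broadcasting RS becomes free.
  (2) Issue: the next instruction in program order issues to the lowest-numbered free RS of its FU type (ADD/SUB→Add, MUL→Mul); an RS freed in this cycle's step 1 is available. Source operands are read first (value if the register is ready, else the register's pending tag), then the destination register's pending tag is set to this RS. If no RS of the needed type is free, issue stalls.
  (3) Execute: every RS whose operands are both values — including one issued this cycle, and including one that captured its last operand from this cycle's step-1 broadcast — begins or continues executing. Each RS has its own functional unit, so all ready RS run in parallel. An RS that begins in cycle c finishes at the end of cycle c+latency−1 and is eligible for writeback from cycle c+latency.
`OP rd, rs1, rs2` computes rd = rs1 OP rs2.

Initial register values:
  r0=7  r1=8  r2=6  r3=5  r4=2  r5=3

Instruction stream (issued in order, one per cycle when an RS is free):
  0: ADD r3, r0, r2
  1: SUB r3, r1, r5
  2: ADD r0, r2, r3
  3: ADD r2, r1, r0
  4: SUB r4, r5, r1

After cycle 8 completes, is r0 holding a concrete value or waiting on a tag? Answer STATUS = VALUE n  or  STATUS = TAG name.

STATUS = VALUE 11

cycle 1: issue ADD r3<-Add1 // r0:7,r1:8,r2:6,r3:Add1,r4:2,r5:3
cycle 2: issue SUB r3<-Add2 // r0:7,r1:8,r2:6,r3:Add2,r4:2,r5:3
cycle 3: CDB Add1=13; issue ADD r0<-Add1 // r0:Add1,r1:8,r2:6,r3:Add2,r4:2,r5:3
cycle 4: CDB Add2=5; issue ADD r2<-Add2 // r0:Add1,r1:8,r2:Add2,r3:5,r4:2,r5:3
cycle 5: stall // r0:Add1,r1:8,r2:Add2,r3:5,r4:2,r5:3
cycle 6: CDB Add1=11; issue SUB r4<-Add1 // r0:11,r1:8,r2:Add2,r3:5,r4:Add1,r5:3
cycle 7: - // r0:11,r1:8,r2:Add2,r3:5,r4:Add1,r5:3
cycle 8: CDB Add1=-5 // r0:11,r1:8,r2:Add2,r3:5,r4:-5,r5:3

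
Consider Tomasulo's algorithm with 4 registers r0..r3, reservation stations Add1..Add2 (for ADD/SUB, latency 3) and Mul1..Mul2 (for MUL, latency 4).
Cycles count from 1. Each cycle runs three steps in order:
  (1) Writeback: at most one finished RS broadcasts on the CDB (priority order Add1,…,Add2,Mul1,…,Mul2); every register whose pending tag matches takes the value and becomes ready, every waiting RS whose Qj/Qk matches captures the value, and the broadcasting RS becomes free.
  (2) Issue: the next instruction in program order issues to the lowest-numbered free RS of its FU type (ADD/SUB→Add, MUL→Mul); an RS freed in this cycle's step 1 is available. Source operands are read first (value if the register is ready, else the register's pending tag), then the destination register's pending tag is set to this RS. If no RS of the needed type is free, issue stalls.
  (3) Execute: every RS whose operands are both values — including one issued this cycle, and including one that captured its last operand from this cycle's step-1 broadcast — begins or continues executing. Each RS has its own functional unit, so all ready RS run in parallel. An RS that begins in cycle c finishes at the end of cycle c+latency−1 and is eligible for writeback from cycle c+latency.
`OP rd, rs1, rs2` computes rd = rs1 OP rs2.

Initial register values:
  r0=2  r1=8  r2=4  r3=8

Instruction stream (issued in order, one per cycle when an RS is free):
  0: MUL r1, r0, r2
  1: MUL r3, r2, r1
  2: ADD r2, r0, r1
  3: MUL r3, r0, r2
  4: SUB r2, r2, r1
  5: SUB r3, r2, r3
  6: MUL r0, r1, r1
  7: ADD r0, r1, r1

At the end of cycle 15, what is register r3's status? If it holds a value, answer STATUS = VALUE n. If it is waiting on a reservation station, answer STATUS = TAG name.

  c1: issue MUL r1<-Mul1  regs: r0:2,r1:Mul1,r2:4,r3:8
  c2: issue MUL r3<-Mul2  regs: r0:2,r1:Mul1,r2:4,r3:Mul2
  c3: issue ADD r2<-Add1  regs: r0:2,r1:Mul1,r2:Add1,r3:Mul2
  c4: stall  regs: r0:2,r1:Mul1,r2:Add1,r3:Mul2
  c5: CDB Mul1=8; issue MUL r3<-Mul1  regs: r0:2,r1:8,r2:Add1,r3:Mul1
  c6: issue SUB r2<-Add2  regs: r0:2,r1:8,r2:Add2,r3:Mul1
  c7: stall  regs: r0:2,r1:8,r2:Add2,r3:Mul1
  c8: CDB Add1=10; issue SUB r3<-Add1  regs: r0:2,r1:8,r2:Add2,r3:Add1
  c9: CDB Mul2=32; issue MUL r0<-Mul2  regs: r0:Mul2,r1:8,r2:Add2,r3:Add1
  c10: stall  regs: r0:Mul2,r1:8,r2:Add2,r3:Add1
  c11: CDB Add2=2; issue ADD r0<-Add2  regs: r0:Add2,r1:8,r2:2,r3:Add1
  c12: CDB Mul1=20  regs: r0:Add2,r1:8,r2:2,r3:Add1
  c13: CDB Mul2=64  regs: r0:Add2,r1:8,r2:2,r3:Add1
  c14: CDB Add2=16  regs: r0:16,r1:8,r2:2,r3:Add1
  c15: CDB Add1=-18  regs: r0:16,r1:8,r2:2,r3:-18

STATUS = VALUE -18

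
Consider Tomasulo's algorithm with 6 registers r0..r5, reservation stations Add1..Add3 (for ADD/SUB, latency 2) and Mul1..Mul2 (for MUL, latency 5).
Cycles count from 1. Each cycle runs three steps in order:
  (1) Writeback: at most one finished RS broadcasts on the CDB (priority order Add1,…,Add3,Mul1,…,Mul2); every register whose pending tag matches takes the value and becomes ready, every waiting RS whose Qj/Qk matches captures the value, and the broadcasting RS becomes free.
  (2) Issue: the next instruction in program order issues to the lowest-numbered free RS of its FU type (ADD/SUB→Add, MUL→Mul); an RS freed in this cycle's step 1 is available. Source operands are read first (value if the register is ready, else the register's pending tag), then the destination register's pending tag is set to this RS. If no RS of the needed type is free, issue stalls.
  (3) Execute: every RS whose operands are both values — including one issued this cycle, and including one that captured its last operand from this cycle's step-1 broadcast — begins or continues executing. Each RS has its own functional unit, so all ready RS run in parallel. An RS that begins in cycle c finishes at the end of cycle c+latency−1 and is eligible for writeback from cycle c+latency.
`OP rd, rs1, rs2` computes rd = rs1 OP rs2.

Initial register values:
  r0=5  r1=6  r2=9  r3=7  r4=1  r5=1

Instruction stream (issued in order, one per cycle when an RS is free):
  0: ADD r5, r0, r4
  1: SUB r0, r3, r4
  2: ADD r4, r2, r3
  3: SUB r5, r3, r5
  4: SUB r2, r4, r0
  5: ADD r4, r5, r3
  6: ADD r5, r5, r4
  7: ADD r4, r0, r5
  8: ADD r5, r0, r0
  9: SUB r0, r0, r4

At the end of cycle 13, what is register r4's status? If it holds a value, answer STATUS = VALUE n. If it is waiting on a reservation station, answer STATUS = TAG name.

  c1: issue ADD r5<-Add1  regs: r0:5,r1:6,r2:9,r3:7,r4:1,r5:Add1
  c2: issue SUB r0<-Add2  regs: r0:Add2,r1:6,r2:9,r3:7,r4:1,r5:Add1
  c3: CDB Add1=6; issue ADD r4<-Add1  regs: r0:Add2,r1:6,r2:9,r3:7,r4:Add1,r5:6
  c4: CDB Add2=6; issue SUB r5<-Add2  regs: r0:6,r1:6,r2:9,r3:7,r4:Add1,r5:Add2
  c5: CDB Add1=16; issue SUB r2<-Add1  regs: r0:6,r1:6,r2:Add1,r3:7,r4:16,r5:Add2
  c6: CDB Add2=1; issue ADD r4<-Add2  regs: r0:6,r1:6,r2:Add1,r3:7,r4:Add2,r5:1
  c7: CDB Add1=10; issue ADD r5<-Add1  regs: r0:6,r1:6,r2:10,r3:7,r4:Add2,r5:Add1
  c8: CDB Add2=8; issue ADD r4<-Add2  regs: r0:6,r1:6,r2:10,r3:7,r4:Add2,r5:Add1
  c9: issue ADD r5<-Add3  regs: r0:6,r1:6,r2:10,r3:7,r4:Add2,r5:Add3
  c10: CDB Add1=9; issue SUB r0<-Add1  regs: r0:Add1,r1:6,r2:10,r3:7,r4:Add2,r5:Add3
  c11: CDB Add3=12  regs: r0:Add1,r1:6,r2:10,r3:7,r4:Add2,r5:12
  c12: CDB Add2=15  regs: r0:Add1,r1:6,r2:10,r3:7,r4:15,r5:12
  c13: -  regs: r0:Add1,r1:6,r2:10,r3:7,r4:15,r5:12

STATUS = VALUE 15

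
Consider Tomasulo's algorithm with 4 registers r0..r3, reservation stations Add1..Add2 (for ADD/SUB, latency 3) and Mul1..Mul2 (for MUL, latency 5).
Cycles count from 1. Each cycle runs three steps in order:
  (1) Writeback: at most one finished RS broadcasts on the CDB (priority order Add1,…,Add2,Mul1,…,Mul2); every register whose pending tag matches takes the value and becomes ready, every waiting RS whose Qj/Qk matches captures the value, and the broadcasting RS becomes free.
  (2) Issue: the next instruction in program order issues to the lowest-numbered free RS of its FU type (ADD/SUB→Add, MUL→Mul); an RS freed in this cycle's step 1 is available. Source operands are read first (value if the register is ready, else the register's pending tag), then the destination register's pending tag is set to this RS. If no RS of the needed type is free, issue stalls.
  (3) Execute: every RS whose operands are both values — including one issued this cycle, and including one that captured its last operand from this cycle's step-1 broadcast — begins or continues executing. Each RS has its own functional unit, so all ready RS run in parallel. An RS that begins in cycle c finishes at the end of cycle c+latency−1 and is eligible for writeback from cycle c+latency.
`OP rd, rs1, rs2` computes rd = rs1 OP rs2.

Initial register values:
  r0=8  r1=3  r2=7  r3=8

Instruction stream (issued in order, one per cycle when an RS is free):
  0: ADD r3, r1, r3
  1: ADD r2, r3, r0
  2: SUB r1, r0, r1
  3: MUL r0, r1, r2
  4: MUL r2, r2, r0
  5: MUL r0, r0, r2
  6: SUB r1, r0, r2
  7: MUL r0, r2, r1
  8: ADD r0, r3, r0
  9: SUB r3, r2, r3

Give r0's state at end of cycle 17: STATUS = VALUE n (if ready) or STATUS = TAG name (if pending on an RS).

STATUS = TAG Mul1

cycle 1: issue ADD r3<-Add1 // r0:8,r1:3,r2:7,r3:Add1
cycle 2: issue ADD r2<-Add2 // r0:8,r1:3,r2:Add2,r3:Add1
cycle 3: stall // r0:8,r1:3,r2:Add2,r3:Add1
cycle 4: CDB Add1=11; issue SUB r1<-Add1 // r0:8,r1:Add1,r2:Add2,r3:11
cycle 5: issue MUL r0<-Mul1 // r0:Mul1,r1:Add1,r2:Add2,r3:11
cycle 6: issue MUL r2<-Mul2 // r0:Mul1,r1:Add1,r2:Mul2,r3:11
cycle 7: CDB Add1=5; stall // r0:Mul1,r1:5,r2:Mul2,r3:11
cycle 8: CDB Add2=19; stall // r0:Mul1,r1:5,r2:Mul2,r3:11
cycle 9: stall // r0:Mul1,r1:5,r2:Mul2,r3:11
cycle 10: stall // r0:Mul1,r1:5,r2:Mul2,r3:11
cycle 11: stall // r0:Mul1,r1:5,r2:Mul2,r3:11
cycle 12: stall // r0:Mul1,r1:5,r2:Mul2,r3:11
cycle 13: CDB Mul1=95; issue MUL r0<-Mul1 // r0:Mul1,r1:5,r2:Mul2,r3:11
cycle 14: issue SUB r1<-Add1 // r0:Mul1,r1:Add1,r2:Mul2,r3:11
cycle 15: stall // r0:Mul1,r1:Add1,r2:Mul2,r3:11
cycle 16: stall // r0:Mul1,r1:Add1,r2:Mul2,r3:11
cycle 17: stall // r0:Mul1,r1:Add1,r2:Mul2,r3:11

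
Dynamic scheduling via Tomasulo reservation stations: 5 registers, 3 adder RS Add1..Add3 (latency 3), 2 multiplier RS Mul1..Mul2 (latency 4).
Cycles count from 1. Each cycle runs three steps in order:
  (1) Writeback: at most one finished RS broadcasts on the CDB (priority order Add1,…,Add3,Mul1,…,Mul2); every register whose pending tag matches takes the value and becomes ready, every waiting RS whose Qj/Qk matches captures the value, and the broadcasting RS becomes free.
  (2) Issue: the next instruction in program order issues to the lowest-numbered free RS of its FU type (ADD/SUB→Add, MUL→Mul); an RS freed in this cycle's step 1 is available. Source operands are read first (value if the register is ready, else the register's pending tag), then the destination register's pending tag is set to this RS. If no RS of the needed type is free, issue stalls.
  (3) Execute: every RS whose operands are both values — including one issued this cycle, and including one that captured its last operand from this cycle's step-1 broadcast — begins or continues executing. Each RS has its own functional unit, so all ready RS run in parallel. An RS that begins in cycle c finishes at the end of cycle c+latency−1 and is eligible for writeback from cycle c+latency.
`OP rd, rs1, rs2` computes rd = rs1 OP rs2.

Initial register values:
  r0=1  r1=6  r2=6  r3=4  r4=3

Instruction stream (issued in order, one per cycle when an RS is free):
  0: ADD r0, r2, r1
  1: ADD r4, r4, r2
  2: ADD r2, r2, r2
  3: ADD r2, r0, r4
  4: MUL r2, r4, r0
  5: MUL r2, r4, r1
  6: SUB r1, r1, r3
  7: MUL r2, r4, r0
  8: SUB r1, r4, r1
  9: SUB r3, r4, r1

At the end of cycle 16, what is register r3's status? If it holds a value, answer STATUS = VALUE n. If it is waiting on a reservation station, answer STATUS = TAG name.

c1: issue ADD r0<-Add1 | r0:Add1,r1:6,r2:6,r3:4,r4:3
c2: issue ADD r4<-Add2 | r0:Add1,r1:6,r2:6,r3:4,r4:Add2
c3: issue ADD r2<-Add3 | r0:Add1,r1:6,r2:Add3,r3:4,r4:Add2
c4: CDB Add1=12; issue ADD r2<-Add1 | r0:12,r1:6,r2:Add1,r3:4,r4:Add2
c5: CDB Add2=9; issue MUL r2<-Mul1 | r0:12,r1:6,r2:Mul1,r3:4,r4:9
c6: CDB Add3=12; issue MUL r2<-Mul2 | r0:12,r1:6,r2:Mul2,r3:4,r4:9
c7: issue SUB r1<-Add2 | r0:12,r1:Add2,r2:Mul2,r3:4,r4:9
c8: CDB Add1=21; stall | r0:12,r1:Add2,r2:Mul2,r3:4,r4:9
c9: CDB Mul1=108; issue MUL r2<-Mul1 | r0:12,r1:Add2,r2:Mul1,r3:4,r4:9
c10: CDB Add2=2; issue SUB r1<-Add1 | r0:12,r1:Add1,r2:Mul1,r3:4,r4:9
c11: CDB Mul2=54; issue SUB r3<-Add2 | r0:12,r1:Add1,r2:Mul1,r3:Add2,r4:9
c12: - | r0:12,r1:Add1,r2:Mul1,r3:Add2,r4:9
c13: CDB Add1=7 | r0:12,r1:7,r2:Mul1,r3:Add2,r4:9
c14: CDB Mul1=108 | r0:12,r1:7,r2:108,r3:Add2,r4:9
c15: - | r0:12,r1:7,r2:108,r3:Add2,r4:9
c16: CDB Add2=2 | r0:12,r1:7,r2:108,r3:2,r4:9

STATUS = VALUE 2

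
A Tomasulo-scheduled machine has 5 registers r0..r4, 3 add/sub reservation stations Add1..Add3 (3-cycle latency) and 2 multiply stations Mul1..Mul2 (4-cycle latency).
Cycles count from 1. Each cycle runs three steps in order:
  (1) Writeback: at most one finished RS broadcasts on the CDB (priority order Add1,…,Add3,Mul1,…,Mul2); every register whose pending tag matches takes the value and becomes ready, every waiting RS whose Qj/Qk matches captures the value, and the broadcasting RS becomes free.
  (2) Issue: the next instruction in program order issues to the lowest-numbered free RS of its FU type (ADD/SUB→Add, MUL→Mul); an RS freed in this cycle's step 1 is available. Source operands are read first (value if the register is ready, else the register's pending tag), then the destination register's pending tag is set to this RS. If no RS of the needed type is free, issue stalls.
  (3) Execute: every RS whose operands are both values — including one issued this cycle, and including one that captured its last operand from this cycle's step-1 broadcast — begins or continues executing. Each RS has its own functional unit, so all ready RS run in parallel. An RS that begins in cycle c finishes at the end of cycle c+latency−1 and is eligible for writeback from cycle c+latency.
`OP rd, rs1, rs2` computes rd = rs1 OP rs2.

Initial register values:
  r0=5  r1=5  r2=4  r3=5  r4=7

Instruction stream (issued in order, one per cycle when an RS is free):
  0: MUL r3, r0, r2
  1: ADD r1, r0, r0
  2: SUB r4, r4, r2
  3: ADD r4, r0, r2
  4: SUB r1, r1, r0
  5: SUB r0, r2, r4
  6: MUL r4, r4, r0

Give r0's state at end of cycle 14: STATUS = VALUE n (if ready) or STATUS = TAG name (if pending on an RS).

c1: issue MUL r3<-Mul1 | r0:5,r1:5,r2:4,r3:Mul1,r4:7
c2: issue ADD r1<-Add1 | r0:5,r1:Add1,r2:4,r3:Mul1,r4:7
c3: issue SUB r4<-Add2 | r0:5,r1:Add1,r2:4,r3:Mul1,r4:Add2
c4: issue ADD r4<-Add3 | r0:5,r1:Add1,r2:4,r3:Mul1,r4:Add3
c5: CDB Add1=10; issue SUB r1<-Add1 | r0:5,r1:Add1,r2:4,r3:Mul1,r4:Add3
c6: CDB Add2=3; issue SUB r0<-Add2 | r0:Add2,r1:Add1,r2:4,r3:Mul1,r4:Add3
c7: CDB Add3=9; issue MUL r4<-Mul2 | r0:Add2,r1:Add1,r2:4,r3:Mul1,r4:Mul2
c8: CDB Add1=5 | r0:Add2,r1:5,r2:4,r3:Mul1,r4:Mul2
c9: CDB Mul1=20 | r0:Add2,r1:5,r2:4,r3:20,r4:Mul2
c10: CDB Add2=-5 | r0:-5,r1:5,r2:4,r3:20,r4:Mul2
c11: - | r0:-5,r1:5,r2:4,r3:20,r4:Mul2
c12: - | r0:-5,r1:5,r2:4,r3:20,r4:Mul2
c13: - | r0:-5,r1:5,r2:4,r3:20,r4:Mul2
c14: CDB Mul2=-45 | r0:-5,r1:5,r2:4,r3:20,r4:-45

STATUS = VALUE -5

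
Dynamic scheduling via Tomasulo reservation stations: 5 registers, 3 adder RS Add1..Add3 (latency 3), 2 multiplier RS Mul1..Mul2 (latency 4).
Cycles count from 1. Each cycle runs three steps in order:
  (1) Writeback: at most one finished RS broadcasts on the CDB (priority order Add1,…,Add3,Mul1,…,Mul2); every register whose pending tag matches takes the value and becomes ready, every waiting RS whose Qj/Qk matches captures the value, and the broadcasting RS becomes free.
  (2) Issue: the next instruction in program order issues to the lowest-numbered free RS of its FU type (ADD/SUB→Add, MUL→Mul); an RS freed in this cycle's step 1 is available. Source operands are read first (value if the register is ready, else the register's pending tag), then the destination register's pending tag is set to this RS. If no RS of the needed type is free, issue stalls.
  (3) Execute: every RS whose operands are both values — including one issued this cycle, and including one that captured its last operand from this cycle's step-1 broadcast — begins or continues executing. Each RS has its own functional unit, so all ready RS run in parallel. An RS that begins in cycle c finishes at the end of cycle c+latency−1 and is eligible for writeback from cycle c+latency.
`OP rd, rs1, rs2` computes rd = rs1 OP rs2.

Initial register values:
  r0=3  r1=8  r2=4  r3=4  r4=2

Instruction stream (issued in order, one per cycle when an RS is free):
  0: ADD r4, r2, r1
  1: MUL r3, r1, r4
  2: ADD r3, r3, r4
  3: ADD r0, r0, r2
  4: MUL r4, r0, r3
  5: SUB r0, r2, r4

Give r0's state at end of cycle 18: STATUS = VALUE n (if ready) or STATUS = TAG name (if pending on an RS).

c1: issue ADD r4<-Add1 | r0:3,r1:8,r2:4,r3:4,r4:Add1
c2: issue MUL r3<-Mul1 | r0:3,r1:8,r2:4,r3:Mul1,r4:Add1
c3: issue ADD r3<-Add2 | r0:3,r1:8,r2:4,r3:Add2,r4:Add1
c4: CDB Add1=12; issue ADD r0<-Add1 | r0:Add1,r1:8,r2:4,r3:Add2,r4:12
c5: issue MUL r4<-Mul2 | r0:Add1,r1:8,r2:4,r3:Add2,r4:Mul2
c6: issue SUB r0<-Add3 | r0:Add3,r1:8,r2:4,r3:Add2,r4:Mul2
c7: CDB Add1=7 | r0:Add3,r1:8,r2:4,r3:Add2,r4:Mul2
c8: CDB Mul1=96 | r0:Add3,r1:8,r2:4,r3:Add2,r4:Mul2
c9: - | r0:Add3,r1:8,r2:4,r3:Add2,r4:Mul2
c10: - | r0:Add3,r1:8,r2:4,r3:Add2,r4:Mul2
c11: CDB Add2=108 | r0:Add3,r1:8,r2:4,r3:108,r4:Mul2
c12: - | r0:Add3,r1:8,r2:4,r3:108,r4:Mul2
c13: - | r0:Add3,r1:8,r2:4,r3:108,r4:Mul2
c14: - | r0:Add3,r1:8,r2:4,r3:108,r4:Mul2
c15: CDB Mul2=756 | r0:Add3,r1:8,r2:4,r3:108,r4:756
c16: - | r0:Add3,r1:8,r2:4,r3:108,r4:756
c17: - | r0:Add3,r1:8,r2:4,r3:108,r4:756
c18: CDB Add3=-752 | r0:-752,r1:8,r2:4,r3:108,r4:756

STATUS = VALUE -752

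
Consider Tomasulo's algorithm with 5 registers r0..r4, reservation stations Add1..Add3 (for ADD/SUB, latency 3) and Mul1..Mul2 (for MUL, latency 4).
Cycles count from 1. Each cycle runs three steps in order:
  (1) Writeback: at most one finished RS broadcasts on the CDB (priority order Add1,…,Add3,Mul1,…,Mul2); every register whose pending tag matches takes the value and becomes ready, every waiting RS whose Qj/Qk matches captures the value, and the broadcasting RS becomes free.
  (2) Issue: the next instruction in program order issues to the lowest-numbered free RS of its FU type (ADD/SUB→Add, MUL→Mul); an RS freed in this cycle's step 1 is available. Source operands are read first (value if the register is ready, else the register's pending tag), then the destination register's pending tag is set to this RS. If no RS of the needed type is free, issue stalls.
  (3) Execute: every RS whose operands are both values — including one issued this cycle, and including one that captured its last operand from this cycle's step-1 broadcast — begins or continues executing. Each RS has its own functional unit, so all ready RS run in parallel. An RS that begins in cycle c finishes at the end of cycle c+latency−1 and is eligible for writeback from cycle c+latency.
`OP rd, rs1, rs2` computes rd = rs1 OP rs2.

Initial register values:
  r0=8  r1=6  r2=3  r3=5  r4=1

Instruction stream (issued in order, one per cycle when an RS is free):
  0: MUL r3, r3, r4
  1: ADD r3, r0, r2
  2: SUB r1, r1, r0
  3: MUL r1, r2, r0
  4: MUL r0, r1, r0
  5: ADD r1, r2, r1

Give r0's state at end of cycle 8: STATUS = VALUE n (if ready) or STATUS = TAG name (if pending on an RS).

  c1: issue MUL r3<-Mul1  regs: r0:8,r1:6,r2:3,r3:Mul1,r4:1
  c2: issue ADD r3<-Add1  regs: r0:8,r1:6,r2:3,r3:Add1,r4:1
  c3: issue SUB r1<-Add2  regs: r0:8,r1:Add2,r2:3,r3:Add1,r4:1
  c4: issue MUL r1<-Mul2  regs: r0:8,r1:Mul2,r2:3,r3:Add1,r4:1
  c5: CDB Add1=11; stall  regs: r0:8,r1:Mul2,r2:3,r3:11,r4:1
  c6: CDB Add2=-2; stall  regs: r0:8,r1:Mul2,r2:3,r3:11,r4:1
  c7: CDB Mul1=5; issue MUL r0<-Mul1  regs: r0:Mul1,r1:Mul2,r2:3,r3:11,r4:1
  c8: CDB Mul2=24; issue ADD r1<-Add1  regs: r0:Mul1,r1:Add1,r2:3,r3:11,r4:1

STATUS = TAG Mul1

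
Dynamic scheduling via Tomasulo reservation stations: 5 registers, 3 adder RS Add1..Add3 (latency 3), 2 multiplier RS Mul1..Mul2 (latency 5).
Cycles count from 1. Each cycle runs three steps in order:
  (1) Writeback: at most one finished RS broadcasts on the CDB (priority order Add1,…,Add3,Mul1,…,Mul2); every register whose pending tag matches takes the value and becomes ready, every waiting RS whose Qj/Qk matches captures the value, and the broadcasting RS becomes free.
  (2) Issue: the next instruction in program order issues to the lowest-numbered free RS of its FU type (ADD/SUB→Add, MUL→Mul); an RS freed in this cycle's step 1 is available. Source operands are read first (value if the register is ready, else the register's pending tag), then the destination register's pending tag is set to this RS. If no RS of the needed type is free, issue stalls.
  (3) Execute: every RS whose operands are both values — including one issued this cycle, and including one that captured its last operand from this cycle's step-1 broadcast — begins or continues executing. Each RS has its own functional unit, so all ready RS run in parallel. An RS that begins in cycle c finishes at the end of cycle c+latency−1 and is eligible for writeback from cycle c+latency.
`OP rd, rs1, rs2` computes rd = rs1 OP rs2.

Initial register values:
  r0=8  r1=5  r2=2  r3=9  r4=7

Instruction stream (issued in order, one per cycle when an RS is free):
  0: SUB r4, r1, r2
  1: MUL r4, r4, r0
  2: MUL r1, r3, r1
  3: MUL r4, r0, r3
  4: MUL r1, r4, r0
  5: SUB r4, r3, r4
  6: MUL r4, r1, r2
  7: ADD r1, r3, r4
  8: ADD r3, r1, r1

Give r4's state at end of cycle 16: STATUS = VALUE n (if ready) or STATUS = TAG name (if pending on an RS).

c1: issue SUB r4<-Add1 | r0:8,r1:5,r2:2,r3:9,r4:Add1
c2: issue MUL r4<-Mul1 | r0:8,r1:5,r2:2,r3:9,r4:Mul1
c3: issue MUL r1<-Mul2 | r0:8,r1:Mul2,r2:2,r3:9,r4:Mul1
c4: CDB Add1=3; stall | r0:8,r1:Mul2,r2:2,r3:9,r4:Mul1
c5: stall | r0:8,r1:Mul2,r2:2,r3:9,r4:Mul1
c6: stall | r0:8,r1:Mul2,r2:2,r3:9,r4:Mul1
c7: stall | r0:8,r1:Mul2,r2:2,r3:9,r4:Mul1
c8: CDB Mul2=45; issue MUL r4<-Mul2 | r0:8,r1:45,r2:2,r3:9,r4:Mul2
c9: CDB Mul1=24; issue MUL r1<-Mul1 | r0:8,r1:Mul1,r2:2,r3:9,r4:Mul2
c10: issue SUB r4<-Add1 | r0:8,r1:Mul1,r2:2,r3:9,r4:Add1
c11: stall | r0:8,r1:Mul1,r2:2,r3:9,r4:Add1
c12: stall | r0:8,r1:Mul1,r2:2,r3:9,r4:Add1
c13: CDB Mul2=72; issue MUL r4<-Mul2 | r0:8,r1:Mul1,r2:2,r3:9,r4:Mul2
c14: issue ADD r1<-Add2 | r0:8,r1:Add2,r2:2,r3:9,r4:Mul2
c15: issue ADD r3<-Add3 | r0:8,r1:Add2,r2:2,r3:Add3,r4:Mul2
c16: CDB Add1=-63 | r0:8,r1:Add2,r2:2,r3:Add3,r4:Mul2

STATUS = TAG Mul2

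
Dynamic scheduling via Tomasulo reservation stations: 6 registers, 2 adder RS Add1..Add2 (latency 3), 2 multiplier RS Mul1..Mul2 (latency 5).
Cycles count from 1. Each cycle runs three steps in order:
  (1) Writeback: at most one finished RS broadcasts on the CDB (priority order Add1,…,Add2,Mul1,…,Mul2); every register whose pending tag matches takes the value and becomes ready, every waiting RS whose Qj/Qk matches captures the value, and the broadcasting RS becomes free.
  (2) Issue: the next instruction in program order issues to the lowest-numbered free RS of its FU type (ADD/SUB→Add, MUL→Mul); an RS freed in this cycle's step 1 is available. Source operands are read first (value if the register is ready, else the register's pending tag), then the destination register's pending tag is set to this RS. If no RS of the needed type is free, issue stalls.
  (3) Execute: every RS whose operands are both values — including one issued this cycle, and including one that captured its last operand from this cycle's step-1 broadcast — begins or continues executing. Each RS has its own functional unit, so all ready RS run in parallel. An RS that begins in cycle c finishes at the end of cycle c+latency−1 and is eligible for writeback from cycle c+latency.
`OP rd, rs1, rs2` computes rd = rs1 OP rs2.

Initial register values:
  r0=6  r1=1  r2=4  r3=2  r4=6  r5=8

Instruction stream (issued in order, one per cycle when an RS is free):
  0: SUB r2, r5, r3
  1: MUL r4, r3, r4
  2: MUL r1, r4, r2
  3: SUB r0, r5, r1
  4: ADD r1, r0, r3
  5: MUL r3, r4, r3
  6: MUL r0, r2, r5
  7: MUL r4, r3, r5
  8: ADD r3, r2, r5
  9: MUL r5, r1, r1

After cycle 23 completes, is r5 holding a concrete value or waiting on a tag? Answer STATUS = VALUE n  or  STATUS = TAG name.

STATUS = TAG Mul1

cycle 1: issue SUB r2<-Add1 // r0:6,r1:1,r2:Add1,r3:2,r4:6,r5:8
cycle 2: issue MUL r4<-Mul1 // r0:6,r1:1,r2:Add1,r3:2,r4:Mul1,r5:8
cycle 3: issue MUL r1<-Mul2 // r0:6,r1:Mul2,r2:Add1,r3:2,r4:Mul1,r5:8
cycle 4: CDB Add1=6; issue SUB r0<-Add1 // r0:Add1,r1:Mul2,r2:6,r3:2,r4:Mul1,r5:8
cycle 5: issue ADD r1<-Add2 // r0:Add1,r1:Add2,r2:6,r3:2,r4:Mul1,r5:8
cycle 6: stall // r0:Add1,r1:Add2,r2:6,r3:2,r4:Mul1,r5:8
cycle 7: CDB Mul1=12; issue MUL r3<-Mul1 // r0:Add1,r1:Add2,r2:6,r3:Mul1,r4:12,r5:8
cycle 8: stall // r0:Add1,r1:Add2,r2:6,r3:Mul1,r4:12,r5:8
cycle 9: stall // r0:Add1,r1:Add2,r2:6,r3:Mul1,r4:12,r5:8
cycle 10: stall // r0:Add1,r1:Add2,r2:6,r3:Mul1,r4:12,r5:8
cycle 11: stall // r0:Add1,r1:Add2,r2:6,r3:Mul1,r4:12,r5:8
cycle 12: CDB Mul1=24; issue MUL r0<-Mul1 // r0:Mul1,r1:Add2,r2:6,r3:24,r4:12,r5:8
cycle 13: CDB Mul2=72; issue MUL r4<-Mul2 // r0:Mul1,r1:Add2,r2:6,r3:24,r4:Mul2,r5:8
cycle 14: stall // r0:Mul1,r1:Add2,r2:6,r3:24,r4:Mul2,r5:8
cycle 15: stall // r0:Mul1,r1:Add2,r2:6,r3:24,r4:Mul2,r5:8
cycle 16: CDB Add1=-64; issue ADD r3<-Add1 // r0:Mul1,r1:Add2,r2:6,r3:Add1,r4:Mul2,r5:8
cycle 17: CDB Mul1=48; issue MUL r5<-Mul1 // r0:48,r1:Add2,r2:6,r3:Add1,r4:Mul2,r5:Mul1
cycle 18: CDB Mul2=192 // r0:48,r1:Add2,r2:6,r3:Add1,r4:192,r5:Mul1
cycle 19: CDB Add1=14 // r0:48,r1:Add2,r2:6,r3:14,r4:192,r5:Mul1
cycle 20: CDB Add2=-62 // r0:48,r1:-62,r2:6,r3:14,r4:192,r5:Mul1
cycle 21: - // r0:48,r1:-62,r2:6,r3:14,r4:192,r5:Mul1
cycle 22: - // r0:48,r1:-62,r2:6,r3:14,r4:192,r5:Mul1
cycle 23: - // r0:48,r1:-62,r2:6,r3:14,r4:192,r5:Mul1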